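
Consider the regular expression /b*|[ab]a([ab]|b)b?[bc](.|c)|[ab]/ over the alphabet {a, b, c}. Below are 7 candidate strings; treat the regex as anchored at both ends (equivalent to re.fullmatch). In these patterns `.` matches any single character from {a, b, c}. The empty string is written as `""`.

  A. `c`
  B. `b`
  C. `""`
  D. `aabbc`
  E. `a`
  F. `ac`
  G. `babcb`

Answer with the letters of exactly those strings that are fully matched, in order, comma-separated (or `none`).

A → no match
B → match
C → match
D → match
E → match
F → no match
G → match

B, C, D, E, G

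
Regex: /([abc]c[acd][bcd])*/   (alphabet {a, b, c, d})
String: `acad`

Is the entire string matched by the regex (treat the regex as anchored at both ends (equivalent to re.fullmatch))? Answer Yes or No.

Yes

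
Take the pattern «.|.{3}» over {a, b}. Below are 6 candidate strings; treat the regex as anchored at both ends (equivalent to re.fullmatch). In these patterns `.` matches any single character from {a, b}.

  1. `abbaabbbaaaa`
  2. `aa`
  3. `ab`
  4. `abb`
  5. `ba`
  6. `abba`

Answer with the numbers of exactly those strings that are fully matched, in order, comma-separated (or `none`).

4

1. `abbaabbbaaaa` → no match
2. `aa` → no match
3. `ab` → no match
4. `abb` → match
5. `ba` → no match
6. `abba` → no match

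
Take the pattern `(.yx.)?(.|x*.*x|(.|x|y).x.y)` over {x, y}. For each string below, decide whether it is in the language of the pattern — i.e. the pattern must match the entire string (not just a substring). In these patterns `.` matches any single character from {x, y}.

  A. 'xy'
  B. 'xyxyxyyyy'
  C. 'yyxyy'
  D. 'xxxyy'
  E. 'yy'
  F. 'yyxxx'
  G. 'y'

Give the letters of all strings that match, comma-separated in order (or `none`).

C, D, F, G

A → no match
B → no match
C → match
D → match
E → no match
F → match
G → match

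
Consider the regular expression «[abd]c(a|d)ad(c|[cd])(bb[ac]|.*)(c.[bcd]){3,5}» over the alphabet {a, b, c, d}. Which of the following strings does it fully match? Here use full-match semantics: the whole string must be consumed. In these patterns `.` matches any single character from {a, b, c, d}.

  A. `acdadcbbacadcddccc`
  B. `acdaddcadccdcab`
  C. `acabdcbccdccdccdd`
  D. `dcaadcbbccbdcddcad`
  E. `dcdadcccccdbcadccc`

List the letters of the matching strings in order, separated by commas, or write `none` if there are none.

A → match
B → match
C → no match
D → match
E → match

A, B, D, E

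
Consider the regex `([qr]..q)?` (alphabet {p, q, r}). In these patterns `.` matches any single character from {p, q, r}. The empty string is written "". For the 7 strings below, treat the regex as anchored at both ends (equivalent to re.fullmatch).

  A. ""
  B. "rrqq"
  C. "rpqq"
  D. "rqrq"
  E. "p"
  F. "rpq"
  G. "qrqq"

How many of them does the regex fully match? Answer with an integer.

A → match
B → match
C → match
D → match
E → no match
F → no match
G → match
Total matched: 5

5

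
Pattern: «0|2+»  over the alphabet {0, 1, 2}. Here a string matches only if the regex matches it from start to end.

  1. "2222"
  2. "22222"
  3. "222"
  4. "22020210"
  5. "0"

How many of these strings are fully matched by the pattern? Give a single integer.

1 → match
2 → match
3 → match
4 → no match
5 → match
Total matched: 4

4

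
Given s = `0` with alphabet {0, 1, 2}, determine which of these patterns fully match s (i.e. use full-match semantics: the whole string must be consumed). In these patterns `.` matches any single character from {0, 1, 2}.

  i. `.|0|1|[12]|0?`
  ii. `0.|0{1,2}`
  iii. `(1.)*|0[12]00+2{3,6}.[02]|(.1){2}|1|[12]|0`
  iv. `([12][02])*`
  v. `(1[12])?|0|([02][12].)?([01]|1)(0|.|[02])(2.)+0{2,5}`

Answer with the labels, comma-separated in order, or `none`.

i, ii, iii, v

i → match
ii → match
iii → match
iv → no match
v → match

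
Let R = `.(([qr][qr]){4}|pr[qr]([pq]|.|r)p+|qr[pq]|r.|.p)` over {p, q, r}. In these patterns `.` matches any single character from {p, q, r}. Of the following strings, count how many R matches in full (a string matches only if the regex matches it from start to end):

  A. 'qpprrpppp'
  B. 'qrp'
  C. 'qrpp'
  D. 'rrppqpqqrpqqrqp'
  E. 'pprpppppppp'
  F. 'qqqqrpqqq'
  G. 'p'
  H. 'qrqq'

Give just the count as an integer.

A → no match
B → match
C → no match
D → no match
E → no match
F → no match
G → no match
H → no match
Total matched: 1

1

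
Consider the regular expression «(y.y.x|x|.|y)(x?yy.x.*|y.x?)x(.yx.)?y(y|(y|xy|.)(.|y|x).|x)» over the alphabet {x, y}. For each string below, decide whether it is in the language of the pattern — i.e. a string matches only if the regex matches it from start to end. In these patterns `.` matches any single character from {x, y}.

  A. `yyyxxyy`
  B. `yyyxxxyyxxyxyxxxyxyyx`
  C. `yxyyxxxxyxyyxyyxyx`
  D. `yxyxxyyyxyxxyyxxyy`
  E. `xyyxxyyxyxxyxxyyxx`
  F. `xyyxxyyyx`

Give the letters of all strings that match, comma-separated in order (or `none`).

A → match
B → match
C → match
D → match
E → match
F → match

A, B, C, D, E, F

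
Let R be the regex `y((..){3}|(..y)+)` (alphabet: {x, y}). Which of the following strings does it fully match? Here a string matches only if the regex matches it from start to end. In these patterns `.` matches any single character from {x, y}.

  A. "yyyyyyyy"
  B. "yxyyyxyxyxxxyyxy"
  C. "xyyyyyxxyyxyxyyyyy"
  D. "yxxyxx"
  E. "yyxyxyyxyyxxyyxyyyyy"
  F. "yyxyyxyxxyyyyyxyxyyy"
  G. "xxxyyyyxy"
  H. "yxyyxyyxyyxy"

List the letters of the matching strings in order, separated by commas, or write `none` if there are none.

none

A → no match
B → no match
C → no match — must start with "y"
D → no match
E → no match
F → no match
G → no match — must start with "y"
H → no match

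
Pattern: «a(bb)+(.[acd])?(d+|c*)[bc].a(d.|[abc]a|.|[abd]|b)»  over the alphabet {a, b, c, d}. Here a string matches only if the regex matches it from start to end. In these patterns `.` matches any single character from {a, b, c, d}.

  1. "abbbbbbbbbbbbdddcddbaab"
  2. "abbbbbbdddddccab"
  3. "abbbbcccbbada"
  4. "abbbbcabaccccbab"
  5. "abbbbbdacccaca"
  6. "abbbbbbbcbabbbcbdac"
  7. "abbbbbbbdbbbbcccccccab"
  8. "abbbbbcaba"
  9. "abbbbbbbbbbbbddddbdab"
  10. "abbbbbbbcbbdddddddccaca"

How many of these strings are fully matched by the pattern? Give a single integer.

4

1 → no match
2 → match
3 → match
4 → no match
5 → no match
6 → no match
7 → no match
8 → match
9 → match
10 → no match
Total matched: 4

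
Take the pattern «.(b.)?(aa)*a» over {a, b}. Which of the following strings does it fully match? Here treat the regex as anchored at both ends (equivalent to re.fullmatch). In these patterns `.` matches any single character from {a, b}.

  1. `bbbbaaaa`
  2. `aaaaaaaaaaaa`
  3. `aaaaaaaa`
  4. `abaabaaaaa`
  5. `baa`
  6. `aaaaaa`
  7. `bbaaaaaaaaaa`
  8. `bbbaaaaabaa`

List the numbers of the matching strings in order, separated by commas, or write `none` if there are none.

1. `bbbbaaaa` → no match
2. `aaaaaaaaaaaa` → match
3. `aaaaaaaa` → match
4. `abaabaaaaa` → no match
5. `baa` → no match
6. `aaaaaa` → match
7. `bbaaaaaaaaaa` → match
8. `bbbaaaaabaa` → no match

2, 3, 6, 7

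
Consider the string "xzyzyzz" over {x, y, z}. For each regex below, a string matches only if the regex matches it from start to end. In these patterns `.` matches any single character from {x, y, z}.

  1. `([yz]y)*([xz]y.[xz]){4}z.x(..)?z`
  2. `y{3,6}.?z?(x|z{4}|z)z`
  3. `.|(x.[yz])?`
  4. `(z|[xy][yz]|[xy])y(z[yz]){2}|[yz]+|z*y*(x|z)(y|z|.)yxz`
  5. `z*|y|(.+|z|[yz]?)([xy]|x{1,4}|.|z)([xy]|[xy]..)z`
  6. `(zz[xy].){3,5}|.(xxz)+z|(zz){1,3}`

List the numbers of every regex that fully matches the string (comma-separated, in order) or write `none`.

4

1 → no match
2 → no match — must start with "y"
3 → no match
4 → match
5 → no match
6 → no match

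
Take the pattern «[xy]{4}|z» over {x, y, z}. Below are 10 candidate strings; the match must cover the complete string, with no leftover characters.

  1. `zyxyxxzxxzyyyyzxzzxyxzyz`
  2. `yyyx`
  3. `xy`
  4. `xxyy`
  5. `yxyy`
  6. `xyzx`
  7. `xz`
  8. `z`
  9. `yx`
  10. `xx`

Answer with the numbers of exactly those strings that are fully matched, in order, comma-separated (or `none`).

1 → no match
2 → match
3 → no match
4 → match
5 → match
6 → no match
7 → no match
8 → match
9 → no match
10 → no match

2, 4, 5, 8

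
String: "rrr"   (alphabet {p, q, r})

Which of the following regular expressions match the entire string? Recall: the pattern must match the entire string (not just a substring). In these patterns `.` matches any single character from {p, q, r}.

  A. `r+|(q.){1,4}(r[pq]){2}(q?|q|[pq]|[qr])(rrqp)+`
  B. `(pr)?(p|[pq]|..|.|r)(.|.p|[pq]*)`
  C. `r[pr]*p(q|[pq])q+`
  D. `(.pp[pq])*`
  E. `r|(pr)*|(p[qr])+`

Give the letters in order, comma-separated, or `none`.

A, B

A → match
B → match
C → no match — must end with "q"
D → no match
E → no match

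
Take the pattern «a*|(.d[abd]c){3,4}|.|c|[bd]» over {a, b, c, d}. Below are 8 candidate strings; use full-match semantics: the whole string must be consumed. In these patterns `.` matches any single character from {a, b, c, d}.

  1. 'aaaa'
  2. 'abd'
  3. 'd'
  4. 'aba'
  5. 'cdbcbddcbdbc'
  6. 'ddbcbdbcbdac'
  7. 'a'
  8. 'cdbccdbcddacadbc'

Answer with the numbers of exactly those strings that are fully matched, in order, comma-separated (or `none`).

1 → match
2 → no match
3 → match
4 → no match
5 → match
6 → match
7 → match
8 → match

1, 3, 5, 6, 7, 8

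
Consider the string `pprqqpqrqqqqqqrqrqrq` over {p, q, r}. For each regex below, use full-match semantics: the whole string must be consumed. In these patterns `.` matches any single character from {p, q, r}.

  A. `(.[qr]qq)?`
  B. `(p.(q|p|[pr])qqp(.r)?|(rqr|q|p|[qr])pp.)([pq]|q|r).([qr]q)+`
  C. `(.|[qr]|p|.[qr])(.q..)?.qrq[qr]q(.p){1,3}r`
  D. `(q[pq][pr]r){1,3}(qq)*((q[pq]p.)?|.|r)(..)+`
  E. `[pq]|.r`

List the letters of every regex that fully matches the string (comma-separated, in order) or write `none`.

A → no match
B → match
C → no match — must end with `pr`
D → no match — must start with `q`
E → no match

B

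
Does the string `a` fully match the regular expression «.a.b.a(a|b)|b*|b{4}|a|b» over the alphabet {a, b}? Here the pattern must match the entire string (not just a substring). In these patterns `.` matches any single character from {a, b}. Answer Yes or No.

Yes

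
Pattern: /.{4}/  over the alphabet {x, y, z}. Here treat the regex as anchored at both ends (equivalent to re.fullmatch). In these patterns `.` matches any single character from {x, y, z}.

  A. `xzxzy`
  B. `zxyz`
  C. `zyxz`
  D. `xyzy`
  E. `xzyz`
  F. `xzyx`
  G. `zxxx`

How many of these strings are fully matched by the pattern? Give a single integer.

A → no match
B → match
C → match
D → match
E → match
F → match
G → match
Total matched: 6

6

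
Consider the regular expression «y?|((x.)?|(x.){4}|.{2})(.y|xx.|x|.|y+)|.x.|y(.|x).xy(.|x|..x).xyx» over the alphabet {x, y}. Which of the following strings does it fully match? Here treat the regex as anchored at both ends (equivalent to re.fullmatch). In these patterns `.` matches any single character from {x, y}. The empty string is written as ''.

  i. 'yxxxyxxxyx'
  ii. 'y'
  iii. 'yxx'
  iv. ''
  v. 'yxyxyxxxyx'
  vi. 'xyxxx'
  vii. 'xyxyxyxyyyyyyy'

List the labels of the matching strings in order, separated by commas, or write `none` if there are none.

i → match
ii → match
iii → match
iv → match
v → match
vi → match
vii → match

i, ii, iii, iv, v, vi, vii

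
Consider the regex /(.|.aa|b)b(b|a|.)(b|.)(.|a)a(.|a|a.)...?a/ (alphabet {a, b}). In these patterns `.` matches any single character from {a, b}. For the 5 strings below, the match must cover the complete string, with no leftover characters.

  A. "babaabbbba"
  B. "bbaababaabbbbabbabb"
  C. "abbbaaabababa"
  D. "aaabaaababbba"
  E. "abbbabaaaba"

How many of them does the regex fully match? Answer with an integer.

0

A. "babaabbbba" → no match
B → no match — must end with "a"
C → no match
D → no match
E. "abbbabaaaba" → no match
Total matched: 0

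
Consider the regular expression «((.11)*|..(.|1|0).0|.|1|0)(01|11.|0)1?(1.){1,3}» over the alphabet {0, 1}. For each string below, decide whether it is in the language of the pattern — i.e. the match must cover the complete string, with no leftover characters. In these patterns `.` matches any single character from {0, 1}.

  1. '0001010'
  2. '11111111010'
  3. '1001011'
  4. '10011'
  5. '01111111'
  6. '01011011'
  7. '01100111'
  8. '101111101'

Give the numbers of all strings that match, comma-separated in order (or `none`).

2, 5

1. '0001010' → no match
2. '11111111010' → match
3. '1001011' → no match
4. '10011' → no match
5. '01111111' → match
6. '01011011' → no match
7. '01100111' → no match
8. '101111101' → no match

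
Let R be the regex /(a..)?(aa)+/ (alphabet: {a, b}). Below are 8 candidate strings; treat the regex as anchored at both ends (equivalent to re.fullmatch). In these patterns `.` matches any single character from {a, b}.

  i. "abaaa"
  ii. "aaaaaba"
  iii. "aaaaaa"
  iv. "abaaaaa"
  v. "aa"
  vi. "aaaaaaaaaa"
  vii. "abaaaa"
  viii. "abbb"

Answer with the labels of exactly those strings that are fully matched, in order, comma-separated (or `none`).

i → match
ii → no match — must end with "aa"
iii → match
iv → match
v → match
vi → match
vii → no match
viii → no match — must end with "aa"

i, iii, iv, v, vi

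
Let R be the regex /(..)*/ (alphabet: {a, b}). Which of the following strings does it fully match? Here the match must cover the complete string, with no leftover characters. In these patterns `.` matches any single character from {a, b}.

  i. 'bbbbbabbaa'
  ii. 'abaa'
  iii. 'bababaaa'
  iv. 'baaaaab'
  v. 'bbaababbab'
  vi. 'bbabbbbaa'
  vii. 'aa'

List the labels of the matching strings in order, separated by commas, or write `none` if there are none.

i → match
ii → match
iii → match
iv → no match
v → match
vi → no match
vii → match

i, ii, iii, v, vii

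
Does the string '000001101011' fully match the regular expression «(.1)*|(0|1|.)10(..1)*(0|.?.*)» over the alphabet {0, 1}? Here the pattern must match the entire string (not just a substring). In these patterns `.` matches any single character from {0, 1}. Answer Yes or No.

No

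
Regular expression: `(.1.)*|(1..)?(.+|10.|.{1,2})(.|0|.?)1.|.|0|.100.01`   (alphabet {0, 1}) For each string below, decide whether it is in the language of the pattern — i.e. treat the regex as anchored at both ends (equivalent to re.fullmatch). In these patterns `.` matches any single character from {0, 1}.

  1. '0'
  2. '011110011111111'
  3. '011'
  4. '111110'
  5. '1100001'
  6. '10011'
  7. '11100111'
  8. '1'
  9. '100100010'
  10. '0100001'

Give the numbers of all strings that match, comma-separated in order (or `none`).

1 → match
2 → match
3 → match
4 → match
5 → match
6 → match
7 → match
8 → match
9 → match
10 → match

1, 2, 3, 4, 5, 6, 7, 8, 9, 10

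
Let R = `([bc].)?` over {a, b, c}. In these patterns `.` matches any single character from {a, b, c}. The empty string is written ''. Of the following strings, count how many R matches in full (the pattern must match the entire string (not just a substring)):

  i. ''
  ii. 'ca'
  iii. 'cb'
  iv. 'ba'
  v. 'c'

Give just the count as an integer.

4

i → match
ii → match
iii → match
iv → match
v → no match
Total matched: 4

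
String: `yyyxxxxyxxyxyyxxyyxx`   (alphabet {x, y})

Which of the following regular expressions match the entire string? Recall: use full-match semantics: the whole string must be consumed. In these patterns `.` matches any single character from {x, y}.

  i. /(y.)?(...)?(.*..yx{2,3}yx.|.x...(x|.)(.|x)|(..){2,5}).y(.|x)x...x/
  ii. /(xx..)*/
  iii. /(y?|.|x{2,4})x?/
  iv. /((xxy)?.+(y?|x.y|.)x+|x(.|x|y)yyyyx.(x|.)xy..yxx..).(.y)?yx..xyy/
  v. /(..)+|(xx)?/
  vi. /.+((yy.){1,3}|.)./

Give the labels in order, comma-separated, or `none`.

i → match
ii → no match
iii → no match
iv → no match — must end with `xyy`
v → match
vi → match

i, v, vi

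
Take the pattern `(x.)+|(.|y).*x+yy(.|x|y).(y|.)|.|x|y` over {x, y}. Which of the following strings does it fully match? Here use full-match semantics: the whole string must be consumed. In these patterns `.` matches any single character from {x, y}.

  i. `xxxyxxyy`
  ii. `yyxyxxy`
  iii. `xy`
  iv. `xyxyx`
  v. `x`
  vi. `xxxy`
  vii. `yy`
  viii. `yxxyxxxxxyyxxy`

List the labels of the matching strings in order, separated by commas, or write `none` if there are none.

i → no match
ii → no match
iii → match
iv → no match
v → match
vi → match
vii → no match
viii → match

iii, v, vi, viii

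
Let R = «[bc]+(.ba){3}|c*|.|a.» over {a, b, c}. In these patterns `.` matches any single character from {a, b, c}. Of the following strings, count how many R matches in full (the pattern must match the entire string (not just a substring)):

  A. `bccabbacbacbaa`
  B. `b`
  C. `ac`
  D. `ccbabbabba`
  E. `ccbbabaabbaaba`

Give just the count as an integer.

3

A → no match
B → match
C → match
D → match
E → no match
Total matched: 3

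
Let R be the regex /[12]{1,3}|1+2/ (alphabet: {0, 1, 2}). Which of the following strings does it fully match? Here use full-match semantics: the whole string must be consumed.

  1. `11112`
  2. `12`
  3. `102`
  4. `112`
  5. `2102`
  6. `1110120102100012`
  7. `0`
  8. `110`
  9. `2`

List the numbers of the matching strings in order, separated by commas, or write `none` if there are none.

1 → match
2 → match
3 → no match
4 → match
5 → no match
6 → no match
7 → no match
8 → no match
9 → match

1, 2, 4, 9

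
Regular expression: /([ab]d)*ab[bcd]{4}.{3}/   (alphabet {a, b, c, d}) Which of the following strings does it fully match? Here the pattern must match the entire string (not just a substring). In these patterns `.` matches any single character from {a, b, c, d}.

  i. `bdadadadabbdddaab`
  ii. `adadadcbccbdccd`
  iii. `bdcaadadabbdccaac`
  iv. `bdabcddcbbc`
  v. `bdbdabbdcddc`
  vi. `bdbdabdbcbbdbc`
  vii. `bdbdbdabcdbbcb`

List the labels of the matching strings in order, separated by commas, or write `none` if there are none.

i → match
ii → no match
iii → no match
iv → match
v → no match
vi → no match
vii → no match

i, iv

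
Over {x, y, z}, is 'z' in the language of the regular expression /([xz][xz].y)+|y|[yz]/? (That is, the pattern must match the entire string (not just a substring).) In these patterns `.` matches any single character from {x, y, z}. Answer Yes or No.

Yes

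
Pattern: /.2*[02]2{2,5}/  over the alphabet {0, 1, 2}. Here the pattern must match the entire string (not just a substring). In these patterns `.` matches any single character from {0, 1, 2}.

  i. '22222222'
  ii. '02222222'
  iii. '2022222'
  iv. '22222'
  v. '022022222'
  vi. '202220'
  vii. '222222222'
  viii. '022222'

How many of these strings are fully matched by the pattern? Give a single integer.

i → match
ii → match
iii → match
iv → match
v → match
vi → no match — must end with '2'
vii → match
viii → match
Total matched: 7

7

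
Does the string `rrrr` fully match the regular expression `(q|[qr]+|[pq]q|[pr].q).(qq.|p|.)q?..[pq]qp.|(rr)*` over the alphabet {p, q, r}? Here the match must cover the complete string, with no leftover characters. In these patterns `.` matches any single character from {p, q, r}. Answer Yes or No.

Yes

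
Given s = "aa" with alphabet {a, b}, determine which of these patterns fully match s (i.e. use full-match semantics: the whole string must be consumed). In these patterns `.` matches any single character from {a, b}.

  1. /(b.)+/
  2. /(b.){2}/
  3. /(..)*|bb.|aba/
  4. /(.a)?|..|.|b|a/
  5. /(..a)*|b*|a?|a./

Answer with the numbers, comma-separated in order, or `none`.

3, 4, 5

1 → no match — must start with "b"
2 → no match — must start with "b"
3 → match
4 → match
5 → match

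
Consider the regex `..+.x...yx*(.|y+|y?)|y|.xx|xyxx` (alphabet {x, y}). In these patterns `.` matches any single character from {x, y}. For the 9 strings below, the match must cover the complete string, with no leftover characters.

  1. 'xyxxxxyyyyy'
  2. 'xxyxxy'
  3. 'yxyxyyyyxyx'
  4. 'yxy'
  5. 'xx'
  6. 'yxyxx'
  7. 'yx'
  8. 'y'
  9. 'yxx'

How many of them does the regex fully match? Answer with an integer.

1 → match
2 → no match
3 → no match
4 → no match
5 → no match
6 → no match
7 → no match
8 → match
9 → match
Total matched: 3

3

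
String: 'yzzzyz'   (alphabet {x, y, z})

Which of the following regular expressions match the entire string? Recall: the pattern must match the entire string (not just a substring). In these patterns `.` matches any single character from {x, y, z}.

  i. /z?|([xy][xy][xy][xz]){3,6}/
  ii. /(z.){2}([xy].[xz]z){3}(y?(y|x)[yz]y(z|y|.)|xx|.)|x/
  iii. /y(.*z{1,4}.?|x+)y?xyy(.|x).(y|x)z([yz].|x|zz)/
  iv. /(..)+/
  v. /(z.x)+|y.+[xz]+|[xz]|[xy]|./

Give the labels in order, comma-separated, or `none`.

i → no match
ii → no match
iii → no match
iv → match
v → match

iv, v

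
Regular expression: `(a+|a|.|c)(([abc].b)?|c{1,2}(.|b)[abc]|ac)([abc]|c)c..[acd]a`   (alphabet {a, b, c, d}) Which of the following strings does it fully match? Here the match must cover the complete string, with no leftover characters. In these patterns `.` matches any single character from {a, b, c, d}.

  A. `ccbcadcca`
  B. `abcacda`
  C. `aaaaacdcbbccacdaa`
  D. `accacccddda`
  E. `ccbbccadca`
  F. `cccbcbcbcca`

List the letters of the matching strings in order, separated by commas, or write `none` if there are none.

A → no match
B → match
C → no match
D → match
E → match
F → match

B, D, E, F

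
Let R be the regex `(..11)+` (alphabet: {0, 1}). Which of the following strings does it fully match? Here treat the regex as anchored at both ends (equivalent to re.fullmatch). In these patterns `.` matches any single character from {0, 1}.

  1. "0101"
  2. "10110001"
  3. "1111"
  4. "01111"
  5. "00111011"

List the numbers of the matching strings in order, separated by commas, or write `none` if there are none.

1. "0101" → no match — must end with "11"
2. "10110001" → no match — must end with "11"
3. "1111" → match
4. "01111" → no match
5. "00111011" → match

3, 5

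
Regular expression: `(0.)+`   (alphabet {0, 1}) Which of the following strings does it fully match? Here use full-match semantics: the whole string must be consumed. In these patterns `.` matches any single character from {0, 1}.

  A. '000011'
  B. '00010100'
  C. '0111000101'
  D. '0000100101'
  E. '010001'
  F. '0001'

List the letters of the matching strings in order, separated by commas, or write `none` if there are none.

B, E, F

A → no match
B → match
C → no match
D → no match
E → match
F → match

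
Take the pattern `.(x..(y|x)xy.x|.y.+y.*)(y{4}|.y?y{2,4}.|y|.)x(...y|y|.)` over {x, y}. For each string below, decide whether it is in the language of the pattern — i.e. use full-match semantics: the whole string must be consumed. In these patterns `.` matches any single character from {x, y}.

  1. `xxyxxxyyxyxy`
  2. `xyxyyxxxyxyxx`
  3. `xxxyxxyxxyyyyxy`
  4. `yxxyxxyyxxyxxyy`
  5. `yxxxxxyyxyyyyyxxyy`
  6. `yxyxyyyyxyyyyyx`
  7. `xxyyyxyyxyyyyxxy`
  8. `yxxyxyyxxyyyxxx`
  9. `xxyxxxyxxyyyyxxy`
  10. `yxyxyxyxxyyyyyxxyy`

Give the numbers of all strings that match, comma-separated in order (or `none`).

1 → match
2 → no match
3 → match
4 → no match
5 → no match
6 → no match
7 → match
8 → no match
9 → match
10 → no match

1, 3, 7, 9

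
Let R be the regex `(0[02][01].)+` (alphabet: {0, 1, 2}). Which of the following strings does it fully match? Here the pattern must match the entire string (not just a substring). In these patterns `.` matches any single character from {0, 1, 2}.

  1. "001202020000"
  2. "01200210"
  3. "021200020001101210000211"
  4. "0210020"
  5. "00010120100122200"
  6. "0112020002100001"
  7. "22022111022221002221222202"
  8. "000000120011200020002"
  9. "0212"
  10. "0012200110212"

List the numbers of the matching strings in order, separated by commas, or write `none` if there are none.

1, 9

1 → match
2 → no match
3 → no match
4 → no match
5 → no match
6 → no match
7 → no match — must start with "0"
8 → no match
9 → match
10 → no match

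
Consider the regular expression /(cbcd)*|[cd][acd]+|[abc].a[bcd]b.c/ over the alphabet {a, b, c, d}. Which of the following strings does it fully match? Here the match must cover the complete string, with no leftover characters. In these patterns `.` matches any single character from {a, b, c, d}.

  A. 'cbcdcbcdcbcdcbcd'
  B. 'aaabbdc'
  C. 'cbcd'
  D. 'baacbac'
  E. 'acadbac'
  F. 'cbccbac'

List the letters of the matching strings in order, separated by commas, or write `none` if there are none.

A, B, C, D, E

A → match
B → match
C → match
D → match
E → match
F → no match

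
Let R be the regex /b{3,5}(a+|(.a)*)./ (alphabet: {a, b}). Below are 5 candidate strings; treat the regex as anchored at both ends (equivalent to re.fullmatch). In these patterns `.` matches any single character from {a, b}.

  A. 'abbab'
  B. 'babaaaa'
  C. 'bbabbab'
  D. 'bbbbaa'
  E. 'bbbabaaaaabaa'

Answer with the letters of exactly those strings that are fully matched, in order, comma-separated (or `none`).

D

A → no match — must start with 'b'
B → no match
C → no match
D → match
E → no match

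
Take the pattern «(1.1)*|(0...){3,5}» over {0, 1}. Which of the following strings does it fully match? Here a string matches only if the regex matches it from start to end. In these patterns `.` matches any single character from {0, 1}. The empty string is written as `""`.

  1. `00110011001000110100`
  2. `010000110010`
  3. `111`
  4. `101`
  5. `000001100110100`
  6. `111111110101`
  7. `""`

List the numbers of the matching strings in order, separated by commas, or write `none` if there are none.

1 → match
2 → match
3 → match
4 → match
5 → no match
6 → no match
7 → match

1, 2, 3, 4, 7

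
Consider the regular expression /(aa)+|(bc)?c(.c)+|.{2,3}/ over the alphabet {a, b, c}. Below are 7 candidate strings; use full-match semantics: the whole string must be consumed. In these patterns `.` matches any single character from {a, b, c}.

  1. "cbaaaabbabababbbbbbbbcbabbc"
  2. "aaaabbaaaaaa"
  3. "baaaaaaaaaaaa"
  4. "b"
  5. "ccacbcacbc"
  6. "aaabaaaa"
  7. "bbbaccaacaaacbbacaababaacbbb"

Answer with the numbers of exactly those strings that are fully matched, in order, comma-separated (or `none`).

none

1 → no match
2 → no match
3 → no match
4 → no match
5 → no match
6 → no match
7 → no match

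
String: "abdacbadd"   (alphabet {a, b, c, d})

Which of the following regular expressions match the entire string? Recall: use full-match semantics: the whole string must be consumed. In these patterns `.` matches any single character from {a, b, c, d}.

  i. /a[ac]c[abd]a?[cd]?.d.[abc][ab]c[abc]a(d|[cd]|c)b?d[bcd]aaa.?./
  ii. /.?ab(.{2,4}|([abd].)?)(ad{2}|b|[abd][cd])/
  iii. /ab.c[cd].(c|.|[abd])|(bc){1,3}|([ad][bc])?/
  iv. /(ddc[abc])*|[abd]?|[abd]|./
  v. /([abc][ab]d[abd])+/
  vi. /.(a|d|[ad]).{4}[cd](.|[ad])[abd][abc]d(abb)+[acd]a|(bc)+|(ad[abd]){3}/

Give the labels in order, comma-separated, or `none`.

i → no match
ii → match
iii → no match
iv → no match
v → no match
vi → no match

ii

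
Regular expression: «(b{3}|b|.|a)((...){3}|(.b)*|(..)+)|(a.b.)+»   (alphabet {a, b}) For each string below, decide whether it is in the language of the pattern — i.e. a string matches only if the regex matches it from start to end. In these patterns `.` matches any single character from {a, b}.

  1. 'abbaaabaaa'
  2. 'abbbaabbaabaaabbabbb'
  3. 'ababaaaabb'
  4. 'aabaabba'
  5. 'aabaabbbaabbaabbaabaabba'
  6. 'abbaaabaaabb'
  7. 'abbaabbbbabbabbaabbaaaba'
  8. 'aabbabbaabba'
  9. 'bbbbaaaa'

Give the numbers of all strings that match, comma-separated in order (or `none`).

1, 2, 3, 4, 5, 6, 8

1 → match
2 → match
3 → match
4 → match
5 → match
6 → match
7 → no match
8 → match
9 → no match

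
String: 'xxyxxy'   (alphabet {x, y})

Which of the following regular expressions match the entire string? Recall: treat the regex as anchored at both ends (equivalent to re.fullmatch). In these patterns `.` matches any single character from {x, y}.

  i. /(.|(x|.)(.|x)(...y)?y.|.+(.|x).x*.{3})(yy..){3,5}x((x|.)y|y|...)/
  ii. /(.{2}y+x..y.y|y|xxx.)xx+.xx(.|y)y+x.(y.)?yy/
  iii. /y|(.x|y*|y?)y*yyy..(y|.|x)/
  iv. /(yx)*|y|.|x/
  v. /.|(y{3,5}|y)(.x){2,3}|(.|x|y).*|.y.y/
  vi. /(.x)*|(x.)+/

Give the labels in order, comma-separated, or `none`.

i → no match
ii → no match — must end with 'yy'
iii → no match
iv → no match
v → match
vi → no match

v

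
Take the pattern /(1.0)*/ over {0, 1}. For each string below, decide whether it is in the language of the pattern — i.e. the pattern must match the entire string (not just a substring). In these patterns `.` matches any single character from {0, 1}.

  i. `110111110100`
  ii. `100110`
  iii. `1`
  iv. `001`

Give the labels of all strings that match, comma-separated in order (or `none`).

i → no match
ii → match
iii → no match
iv → no match

ii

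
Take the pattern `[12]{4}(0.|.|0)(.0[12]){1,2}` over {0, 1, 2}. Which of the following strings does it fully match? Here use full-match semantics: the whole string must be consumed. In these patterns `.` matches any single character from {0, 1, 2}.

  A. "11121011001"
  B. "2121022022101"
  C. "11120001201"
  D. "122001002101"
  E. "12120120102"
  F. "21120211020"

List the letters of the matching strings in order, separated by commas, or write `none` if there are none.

C

A. "11121011001" → no match
B → no match
C. "11120001201" → match
D. "122001002101" → no match
E. "12120120102" → no match
F. "21120211020" → no match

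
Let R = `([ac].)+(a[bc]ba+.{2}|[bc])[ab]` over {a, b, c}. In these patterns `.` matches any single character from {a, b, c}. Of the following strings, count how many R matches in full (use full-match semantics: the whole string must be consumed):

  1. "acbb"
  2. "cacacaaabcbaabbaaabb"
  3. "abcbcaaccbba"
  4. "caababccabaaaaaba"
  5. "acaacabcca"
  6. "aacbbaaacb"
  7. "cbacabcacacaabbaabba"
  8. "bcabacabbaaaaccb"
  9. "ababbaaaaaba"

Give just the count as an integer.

4

1 → match
2 → no match
3 → match
4 → no match
5 → no match
6 → no match
7 → match
8 → no match
9 → match
Total matched: 4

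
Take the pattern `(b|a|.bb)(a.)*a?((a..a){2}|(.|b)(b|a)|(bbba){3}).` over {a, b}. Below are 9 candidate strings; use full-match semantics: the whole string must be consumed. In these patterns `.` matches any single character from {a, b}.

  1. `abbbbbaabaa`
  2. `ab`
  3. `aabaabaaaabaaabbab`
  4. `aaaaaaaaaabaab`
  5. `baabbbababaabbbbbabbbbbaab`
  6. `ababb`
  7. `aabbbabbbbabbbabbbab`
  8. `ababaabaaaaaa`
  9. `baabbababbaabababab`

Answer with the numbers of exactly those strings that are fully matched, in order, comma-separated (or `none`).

4

1. `abbbbbaabaa` → no match
2. `ab` → no match
3 → no match
4 → match
5 → no match
6. `ababb` → no match
7 → no match
8 → no match
9 → no match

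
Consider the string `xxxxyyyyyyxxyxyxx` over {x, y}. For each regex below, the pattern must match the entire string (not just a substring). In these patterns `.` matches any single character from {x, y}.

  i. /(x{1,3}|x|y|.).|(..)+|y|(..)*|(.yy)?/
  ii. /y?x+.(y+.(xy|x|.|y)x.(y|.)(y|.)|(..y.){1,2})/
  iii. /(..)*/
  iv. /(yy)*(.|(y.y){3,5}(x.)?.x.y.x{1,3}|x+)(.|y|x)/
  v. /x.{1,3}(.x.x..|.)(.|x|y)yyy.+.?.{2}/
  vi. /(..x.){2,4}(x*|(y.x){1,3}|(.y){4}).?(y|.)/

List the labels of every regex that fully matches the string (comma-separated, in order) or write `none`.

i → no match
ii → match
iii → no match
iv → no match
v → match
vi → no match

ii, v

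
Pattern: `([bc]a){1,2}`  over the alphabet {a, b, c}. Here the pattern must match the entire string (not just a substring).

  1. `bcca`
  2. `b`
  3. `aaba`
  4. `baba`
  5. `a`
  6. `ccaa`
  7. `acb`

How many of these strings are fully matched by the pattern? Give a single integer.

1 → no match
2 → no match — must end with `a`
3 → no match
4 → match
5 → no match
6 → no match
7 → no match — must end with `a`
Total matched: 1

1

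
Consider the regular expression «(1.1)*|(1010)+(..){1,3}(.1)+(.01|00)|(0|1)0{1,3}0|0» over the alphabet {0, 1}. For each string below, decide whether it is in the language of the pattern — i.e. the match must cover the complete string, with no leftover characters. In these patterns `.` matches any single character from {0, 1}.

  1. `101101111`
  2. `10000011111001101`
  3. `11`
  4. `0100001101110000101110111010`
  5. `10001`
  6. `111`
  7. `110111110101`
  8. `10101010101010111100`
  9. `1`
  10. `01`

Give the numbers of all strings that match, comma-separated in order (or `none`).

1, 6, 8

1. `101101111` → match
2 → no match
3. `11` → no match
4 → no match
5. `10001` → no match
6. `111` → match
7. `110111110101` → no match
8 → match
9. `1` → no match
10. `01` → no match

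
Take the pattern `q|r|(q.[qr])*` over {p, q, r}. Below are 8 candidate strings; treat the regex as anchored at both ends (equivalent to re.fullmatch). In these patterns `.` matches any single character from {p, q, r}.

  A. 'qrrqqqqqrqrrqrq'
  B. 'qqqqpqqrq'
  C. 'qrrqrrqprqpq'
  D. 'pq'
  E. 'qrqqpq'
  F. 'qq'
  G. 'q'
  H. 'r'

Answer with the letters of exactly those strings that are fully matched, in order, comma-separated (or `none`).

A → match
B → match
C → match
D → no match
E → match
F → no match
G → match
H → match

A, B, C, E, G, H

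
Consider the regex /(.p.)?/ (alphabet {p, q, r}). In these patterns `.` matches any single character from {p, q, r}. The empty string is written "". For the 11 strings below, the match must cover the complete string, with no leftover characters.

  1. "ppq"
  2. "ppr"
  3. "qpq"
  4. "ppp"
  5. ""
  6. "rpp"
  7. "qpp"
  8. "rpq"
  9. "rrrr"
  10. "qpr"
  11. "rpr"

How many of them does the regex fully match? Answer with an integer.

1. "ppq" → match
2. "ppr" → match
3. "qpq" → match
4. "ppp" → match
5. "" → match
6. "rpp" → match
7. "qpp" → match
8. "rpq" → match
9. "rrrr" → no match
10. "qpr" → match
11. "rpr" → match
Total matched: 10

10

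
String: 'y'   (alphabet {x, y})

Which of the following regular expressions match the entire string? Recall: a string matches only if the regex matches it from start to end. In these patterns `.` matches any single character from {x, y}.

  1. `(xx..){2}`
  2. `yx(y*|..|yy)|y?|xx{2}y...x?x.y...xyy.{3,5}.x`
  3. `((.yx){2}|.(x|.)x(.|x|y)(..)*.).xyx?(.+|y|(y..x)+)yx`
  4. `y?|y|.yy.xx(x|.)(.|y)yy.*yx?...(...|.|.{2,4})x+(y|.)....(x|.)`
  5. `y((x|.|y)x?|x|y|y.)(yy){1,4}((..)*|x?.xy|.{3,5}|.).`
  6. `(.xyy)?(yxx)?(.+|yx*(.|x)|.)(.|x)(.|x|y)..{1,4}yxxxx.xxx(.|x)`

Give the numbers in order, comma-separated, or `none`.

1 → no match — must start with 'xx'
2 → match
3 → no match — must end with 'yx'
4 → match
5 → no match
6 → no match

2, 4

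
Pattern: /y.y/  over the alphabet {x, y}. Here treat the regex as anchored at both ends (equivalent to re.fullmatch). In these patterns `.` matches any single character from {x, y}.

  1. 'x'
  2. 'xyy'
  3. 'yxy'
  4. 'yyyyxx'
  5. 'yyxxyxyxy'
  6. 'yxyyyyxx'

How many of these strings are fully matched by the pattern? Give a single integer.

1 → no match — must start with 'y'
2 → no match — must start with 'y'
3 → match
4 → no match — must end with 'y'
5 → no match
6 → no match — must end with 'y'
Total matched: 1

1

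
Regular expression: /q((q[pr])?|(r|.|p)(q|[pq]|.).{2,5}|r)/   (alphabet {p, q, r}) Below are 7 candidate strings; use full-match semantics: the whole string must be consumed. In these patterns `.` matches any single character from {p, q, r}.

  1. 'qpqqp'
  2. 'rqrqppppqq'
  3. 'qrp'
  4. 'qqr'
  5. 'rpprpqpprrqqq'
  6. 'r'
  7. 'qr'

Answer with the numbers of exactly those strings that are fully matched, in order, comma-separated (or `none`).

1. 'qpqqp' → match
2. 'rqrqppppqq' → no match — must start with 'q'
3. 'qrp' → no match
4. 'qqr' → match
5 → no match — must start with 'q'
6. 'r' → no match — must start with 'q'
7. 'qr' → match

1, 4, 7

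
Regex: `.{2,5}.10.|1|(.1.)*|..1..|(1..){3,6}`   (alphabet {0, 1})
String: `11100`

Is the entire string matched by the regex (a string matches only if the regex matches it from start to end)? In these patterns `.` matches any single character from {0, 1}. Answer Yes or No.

Yes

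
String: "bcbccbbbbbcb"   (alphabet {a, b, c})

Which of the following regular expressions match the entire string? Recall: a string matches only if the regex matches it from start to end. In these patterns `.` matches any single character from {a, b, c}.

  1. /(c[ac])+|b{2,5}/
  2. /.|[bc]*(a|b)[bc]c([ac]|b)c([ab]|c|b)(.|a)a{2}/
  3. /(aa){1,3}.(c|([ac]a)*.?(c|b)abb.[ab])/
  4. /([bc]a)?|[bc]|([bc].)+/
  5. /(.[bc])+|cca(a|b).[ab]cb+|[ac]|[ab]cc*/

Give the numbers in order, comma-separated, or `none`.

4, 5

1 → no match
2 → no match
3 → no match — must start with "aa"
4 → match
5 → match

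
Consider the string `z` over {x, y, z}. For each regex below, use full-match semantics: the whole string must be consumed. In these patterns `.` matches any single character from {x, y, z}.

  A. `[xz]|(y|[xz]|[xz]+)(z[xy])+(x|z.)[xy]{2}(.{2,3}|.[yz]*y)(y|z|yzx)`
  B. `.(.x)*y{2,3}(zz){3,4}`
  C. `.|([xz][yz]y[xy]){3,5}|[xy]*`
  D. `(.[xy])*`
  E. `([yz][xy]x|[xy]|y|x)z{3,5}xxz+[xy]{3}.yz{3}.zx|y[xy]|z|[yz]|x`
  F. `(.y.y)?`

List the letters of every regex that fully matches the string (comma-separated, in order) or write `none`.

A → match
B → no match — must end with `zz`
C → match
D → no match
E → match
F → no match

A, C, E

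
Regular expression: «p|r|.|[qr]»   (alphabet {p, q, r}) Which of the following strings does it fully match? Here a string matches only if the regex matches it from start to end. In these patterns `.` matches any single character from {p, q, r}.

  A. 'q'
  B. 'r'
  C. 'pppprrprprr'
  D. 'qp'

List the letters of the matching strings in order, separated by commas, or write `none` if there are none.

A → match
B → match
C → no match
D → no match

A, B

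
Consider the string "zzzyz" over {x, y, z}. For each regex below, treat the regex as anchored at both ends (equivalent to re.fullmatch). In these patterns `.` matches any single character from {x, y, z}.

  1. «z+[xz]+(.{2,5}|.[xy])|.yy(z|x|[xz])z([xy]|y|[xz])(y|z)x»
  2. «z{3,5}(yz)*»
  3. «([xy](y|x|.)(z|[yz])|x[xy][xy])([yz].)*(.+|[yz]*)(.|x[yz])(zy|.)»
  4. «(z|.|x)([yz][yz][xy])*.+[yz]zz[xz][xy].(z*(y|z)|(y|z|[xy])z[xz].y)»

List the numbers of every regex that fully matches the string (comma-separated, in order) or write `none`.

1, 2

1 → match
2 → match
3 → no match
4 → no match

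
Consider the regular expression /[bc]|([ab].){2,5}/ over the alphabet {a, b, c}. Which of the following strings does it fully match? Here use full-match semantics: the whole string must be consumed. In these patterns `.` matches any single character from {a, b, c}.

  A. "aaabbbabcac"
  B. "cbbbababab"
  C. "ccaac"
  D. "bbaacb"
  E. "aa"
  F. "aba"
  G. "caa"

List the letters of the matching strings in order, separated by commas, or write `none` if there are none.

none

A → no match
B → no match
C → no match
D → no match
E → no match
F → no match
G → no match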